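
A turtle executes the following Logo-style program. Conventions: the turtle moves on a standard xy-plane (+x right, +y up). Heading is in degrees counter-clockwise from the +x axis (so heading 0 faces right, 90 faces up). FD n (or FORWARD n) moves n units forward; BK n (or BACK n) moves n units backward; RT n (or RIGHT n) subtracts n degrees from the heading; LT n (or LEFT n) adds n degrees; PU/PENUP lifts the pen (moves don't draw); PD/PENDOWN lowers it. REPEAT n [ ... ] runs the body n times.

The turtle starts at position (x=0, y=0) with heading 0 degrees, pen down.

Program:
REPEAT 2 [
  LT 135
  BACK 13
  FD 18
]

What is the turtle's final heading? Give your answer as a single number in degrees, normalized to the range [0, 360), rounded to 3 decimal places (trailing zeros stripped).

Answer: 270

Derivation:
Executing turtle program step by step:
Start: pos=(0,0), heading=0, pen down
REPEAT 2 [
  -- iteration 1/2 --
  LT 135: heading 0 -> 135
  BK 13: (0,0) -> (9.192,-9.192) [heading=135, draw]
  FD 18: (9.192,-9.192) -> (-3.536,3.536) [heading=135, draw]
  -- iteration 2/2 --
  LT 135: heading 135 -> 270
  BK 13: (-3.536,3.536) -> (-3.536,16.536) [heading=270, draw]
  FD 18: (-3.536,16.536) -> (-3.536,-1.464) [heading=270, draw]
]
Final: pos=(-3.536,-1.464), heading=270, 4 segment(s) drawn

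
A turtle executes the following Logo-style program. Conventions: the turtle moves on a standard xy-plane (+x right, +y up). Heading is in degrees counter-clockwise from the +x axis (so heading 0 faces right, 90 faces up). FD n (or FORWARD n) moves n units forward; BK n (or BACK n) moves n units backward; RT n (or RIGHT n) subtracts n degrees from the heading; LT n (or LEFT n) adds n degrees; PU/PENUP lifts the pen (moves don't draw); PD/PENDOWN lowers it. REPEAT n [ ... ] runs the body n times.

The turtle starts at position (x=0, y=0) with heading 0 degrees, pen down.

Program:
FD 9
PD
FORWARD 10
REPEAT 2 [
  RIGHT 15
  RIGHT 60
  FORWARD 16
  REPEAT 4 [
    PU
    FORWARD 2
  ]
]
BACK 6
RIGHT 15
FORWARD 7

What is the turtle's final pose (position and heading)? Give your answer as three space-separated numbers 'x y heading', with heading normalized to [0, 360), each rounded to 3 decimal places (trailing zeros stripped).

Answer: 2.862 -33.994 195

Derivation:
Executing turtle program step by step:
Start: pos=(0,0), heading=0, pen down
FD 9: (0,0) -> (9,0) [heading=0, draw]
PD: pen down
FD 10: (9,0) -> (19,0) [heading=0, draw]
REPEAT 2 [
  -- iteration 1/2 --
  RT 15: heading 0 -> 345
  RT 60: heading 345 -> 285
  FD 16: (19,0) -> (23.141,-15.455) [heading=285, draw]
  REPEAT 4 [
    -- iteration 1/4 --
    PU: pen up
    FD 2: (23.141,-15.455) -> (23.659,-17.387) [heading=285, move]
    -- iteration 2/4 --
    PU: pen up
    FD 2: (23.659,-17.387) -> (24.176,-19.319) [heading=285, move]
    -- iteration 3/4 --
    PU: pen up
    FD 2: (24.176,-19.319) -> (24.694,-21.25) [heading=285, move]
    -- iteration 4/4 --
    PU: pen up
    FD 2: (24.694,-21.25) -> (25.212,-23.182) [heading=285, move]
  ]
  -- iteration 2/2 --
  RT 15: heading 285 -> 270
  RT 60: heading 270 -> 210
  FD 16: (25.212,-23.182) -> (11.355,-31.182) [heading=210, move]
  REPEAT 4 [
    -- iteration 1/4 --
    PU: pen up
    FD 2: (11.355,-31.182) -> (9.623,-32.182) [heading=210, move]
    -- iteration 2/4 --
    PU: pen up
    FD 2: (9.623,-32.182) -> (7.891,-33.182) [heading=210, move]
    -- iteration 3/4 --
    PU: pen up
    FD 2: (7.891,-33.182) -> (6.159,-34.182) [heading=210, move]
    -- iteration 4/4 --
    PU: pen up
    FD 2: (6.159,-34.182) -> (4.427,-35.182) [heading=210, move]
  ]
]
BK 6: (4.427,-35.182) -> (9.623,-32.182) [heading=210, move]
RT 15: heading 210 -> 195
FD 7: (9.623,-32.182) -> (2.862,-33.994) [heading=195, move]
Final: pos=(2.862,-33.994), heading=195, 3 segment(s) drawn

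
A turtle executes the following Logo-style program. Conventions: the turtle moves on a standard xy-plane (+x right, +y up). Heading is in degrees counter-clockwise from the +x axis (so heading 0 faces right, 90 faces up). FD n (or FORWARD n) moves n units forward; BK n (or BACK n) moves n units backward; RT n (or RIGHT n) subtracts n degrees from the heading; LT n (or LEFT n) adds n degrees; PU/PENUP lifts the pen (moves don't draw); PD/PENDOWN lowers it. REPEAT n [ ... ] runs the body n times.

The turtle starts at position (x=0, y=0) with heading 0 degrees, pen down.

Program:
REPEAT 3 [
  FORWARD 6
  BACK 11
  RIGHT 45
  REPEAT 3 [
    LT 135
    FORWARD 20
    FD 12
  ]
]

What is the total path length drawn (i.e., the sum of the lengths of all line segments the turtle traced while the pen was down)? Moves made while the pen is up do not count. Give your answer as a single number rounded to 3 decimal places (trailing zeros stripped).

Executing turtle program step by step:
Start: pos=(0,0), heading=0, pen down
REPEAT 3 [
  -- iteration 1/3 --
  FD 6: (0,0) -> (6,0) [heading=0, draw]
  BK 11: (6,0) -> (-5,0) [heading=0, draw]
  RT 45: heading 0 -> 315
  REPEAT 3 [
    -- iteration 1/3 --
    LT 135: heading 315 -> 90
    FD 20: (-5,0) -> (-5,20) [heading=90, draw]
    FD 12: (-5,20) -> (-5,32) [heading=90, draw]
    -- iteration 2/3 --
    LT 135: heading 90 -> 225
    FD 20: (-5,32) -> (-19.142,17.858) [heading=225, draw]
    FD 12: (-19.142,17.858) -> (-27.627,9.373) [heading=225, draw]
    -- iteration 3/3 --
    LT 135: heading 225 -> 0
    FD 20: (-27.627,9.373) -> (-7.627,9.373) [heading=0, draw]
    FD 12: (-7.627,9.373) -> (4.373,9.373) [heading=0, draw]
  ]
  -- iteration 2/3 --
  FD 6: (4.373,9.373) -> (10.373,9.373) [heading=0, draw]
  BK 11: (10.373,9.373) -> (-0.627,9.373) [heading=0, draw]
  RT 45: heading 0 -> 315
  REPEAT 3 [
    -- iteration 1/3 --
    LT 135: heading 315 -> 90
    FD 20: (-0.627,9.373) -> (-0.627,29.373) [heading=90, draw]
    FD 12: (-0.627,29.373) -> (-0.627,41.373) [heading=90, draw]
    -- iteration 2/3 --
    LT 135: heading 90 -> 225
    FD 20: (-0.627,41.373) -> (-14.77,27.23) [heading=225, draw]
    FD 12: (-14.77,27.23) -> (-23.255,18.745) [heading=225, draw]
    -- iteration 3/3 --
    LT 135: heading 225 -> 0
    FD 20: (-23.255,18.745) -> (-3.255,18.745) [heading=0, draw]
    FD 12: (-3.255,18.745) -> (8.745,18.745) [heading=0, draw]
  ]
  -- iteration 3/3 --
  FD 6: (8.745,18.745) -> (14.745,18.745) [heading=0, draw]
  BK 11: (14.745,18.745) -> (3.745,18.745) [heading=0, draw]
  RT 45: heading 0 -> 315
  REPEAT 3 [
    -- iteration 1/3 --
    LT 135: heading 315 -> 90
    FD 20: (3.745,18.745) -> (3.745,38.745) [heading=90, draw]
    FD 12: (3.745,38.745) -> (3.745,50.745) [heading=90, draw]
    -- iteration 2/3 --
    LT 135: heading 90 -> 225
    FD 20: (3.745,50.745) -> (-10.397,36.603) [heading=225, draw]
    FD 12: (-10.397,36.603) -> (-18.882,28.118) [heading=225, draw]
    -- iteration 3/3 --
    LT 135: heading 225 -> 0
    FD 20: (-18.882,28.118) -> (1.118,28.118) [heading=0, draw]
    FD 12: (1.118,28.118) -> (13.118,28.118) [heading=0, draw]
  ]
]
Final: pos=(13.118,28.118), heading=0, 24 segment(s) drawn

Segment lengths:
  seg 1: (0,0) -> (6,0), length = 6
  seg 2: (6,0) -> (-5,0), length = 11
  seg 3: (-5,0) -> (-5,20), length = 20
  seg 4: (-5,20) -> (-5,32), length = 12
  seg 5: (-5,32) -> (-19.142,17.858), length = 20
  seg 6: (-19.142,17.858) -> (-27.627,9.373), length = 12
  seg 7: (-27.627,9.373) -> (-7.627,9.373), length = 20
  seg 8: (-7.627,9.373) -> (4.373,9.373), length = 12
  seg 9: (4.373,9.373) -> (10.373,9.373), length = 6
  seg 10: (10.373,9.373) -> (-0.627,9.373), length = 11
  seg 11: (-0.627,9.373) -> (-0.627,29.373), length = 20
  seg 12: (-0.627,29.373) -> (-0.627,41.373), length = 12
  seg 13: (-0.627,41.373) -> (-14.77,27.23), length = 20
  seg 14: (-14.77,27.23) -> (-23.255,18.745), length = 12
  seg 15: (-23.255,18.745) -> (-3.255,18.745), length = 20
  seg 16: (-3.255,18.745) -> (8.745,18.745), length = 12
  seg 17: (8.745,18.745) -> (14.745,18.745), length = 6
  seg 18: (14.745,18.745) -> (3.745,18.745), length = 11
  seg 19: (3.745,18.745) -> (3.745,38.745), length = 20
  seg 20: (3.745,38.745) -> (3.745,50.745), length = 12
  seg 21: (3.745,50.745) -> (-10.397,36.603), length = 20
  seg 22: (-10.397,36.603) -> (-18.882,28.118), length = 12
  seg 23: (-18.882,28.118) -> (1.118,28.118), length = 20
  seg 24: (1.118,28.118) -> (13.118,28.118), length = 12
Total = 339

Answer: 339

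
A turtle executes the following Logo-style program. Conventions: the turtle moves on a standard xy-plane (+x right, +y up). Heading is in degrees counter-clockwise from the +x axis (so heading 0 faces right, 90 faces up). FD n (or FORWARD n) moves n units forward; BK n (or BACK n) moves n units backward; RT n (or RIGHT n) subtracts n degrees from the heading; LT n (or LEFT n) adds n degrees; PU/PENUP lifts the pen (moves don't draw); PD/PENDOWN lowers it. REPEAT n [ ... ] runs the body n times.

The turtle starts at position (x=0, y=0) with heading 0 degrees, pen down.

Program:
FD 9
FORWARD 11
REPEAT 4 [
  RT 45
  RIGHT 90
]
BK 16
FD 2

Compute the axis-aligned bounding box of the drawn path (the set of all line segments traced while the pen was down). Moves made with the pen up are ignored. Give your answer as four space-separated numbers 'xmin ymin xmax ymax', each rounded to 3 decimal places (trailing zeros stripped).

Answer: 0 0 36 0

Derivation:
Executing turtle program step by step:
Start: pos=(0,0), heading=0, pen down
FD 9: (0,0) -> (9,0) [heading=0, draw]
FD 11: (9,0) -> (20,0) [heading=0, draw]
REPEAT 4 [
  -- iteration 1/4 --
  RT 45: heading 0 -> 315
  RT 90: heading 315 -> 225
  -- iteration 2/4 --
  RT 45: heading 225 -> 180
  RT 90: heading 180 -> 90
  -- iteration 3/4 --
  RT 45: heading 90 -> 45
  RT 90: heading 45 -> 315
  -- iteration 4/4 --
  RT 45: heading 315 -> 270
  RT 90: heading 270 -> 180
]
BK 16: (20,0) -> (36,0) [heading=180, draw]
FD 2: (36,0) -> (34,0) [heading=180, draw]
Final: pos=(34,0), heading=180, 4 segment(s) drawn

Segment endpoints: x in {0, 9, 20, 34, 36}, y in {0, 0, 0}
xmin=0, ymin=0, xmax=36, ymax=0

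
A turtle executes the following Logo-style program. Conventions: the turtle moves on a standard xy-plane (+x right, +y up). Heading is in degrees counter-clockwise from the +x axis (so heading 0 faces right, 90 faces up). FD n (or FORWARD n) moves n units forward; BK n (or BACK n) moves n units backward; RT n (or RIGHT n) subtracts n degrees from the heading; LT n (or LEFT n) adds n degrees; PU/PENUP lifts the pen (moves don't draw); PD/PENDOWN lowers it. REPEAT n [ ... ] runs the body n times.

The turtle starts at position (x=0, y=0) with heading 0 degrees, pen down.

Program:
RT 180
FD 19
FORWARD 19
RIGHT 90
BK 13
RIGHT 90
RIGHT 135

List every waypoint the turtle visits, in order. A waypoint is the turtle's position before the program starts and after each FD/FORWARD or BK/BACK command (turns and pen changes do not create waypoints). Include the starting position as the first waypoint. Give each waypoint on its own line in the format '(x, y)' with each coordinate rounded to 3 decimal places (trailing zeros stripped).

Executing turtle program step by step:
Start: pos=(0,0), heading=0, pen down
RT 180: heading 0 -> 180
FD 19: (0,0) -> (-19,0) [heading=180, draw]
FD 19: (-19,0) -> (-38,0) [heading=180, draw]
RT 90: heading 180 -> 90
BK 13: (-38,0) -> (-38,-13) [heading=90, draw]
RT 90: heading 90 -> 0
RT 135: heading 0 -> 225
Final: pos=(-38,-13), heading=225, 3 segment(s) drawn
Waypoints (4 total):
(0, 0)
(-19, 0)
(-38, 0)
(-38, -13)

Answer: (0, 0)
(-19, 0)
(-38, 0)
(-38, -13)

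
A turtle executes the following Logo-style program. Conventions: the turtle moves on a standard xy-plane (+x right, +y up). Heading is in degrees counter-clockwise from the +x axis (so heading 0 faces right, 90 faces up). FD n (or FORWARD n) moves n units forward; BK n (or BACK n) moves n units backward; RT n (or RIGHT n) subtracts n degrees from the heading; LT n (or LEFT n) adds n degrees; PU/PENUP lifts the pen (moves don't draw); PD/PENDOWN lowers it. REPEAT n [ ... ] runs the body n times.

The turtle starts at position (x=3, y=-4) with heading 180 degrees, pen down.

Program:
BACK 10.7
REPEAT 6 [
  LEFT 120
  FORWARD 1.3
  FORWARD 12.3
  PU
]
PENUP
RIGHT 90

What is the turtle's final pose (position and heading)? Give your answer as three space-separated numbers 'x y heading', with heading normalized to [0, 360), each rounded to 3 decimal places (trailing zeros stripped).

Answer: 13.7 -4 90

Derivation:
Executing turtle program step by step:
Start: pos=(3,-4), heading=180, pen down
BK 10.7: (3,-4) -> (13.7,-4) [heading=180, draw]
REPEAT 6 [
  -- iteration 1/6 --
  LT 120: heading 180 -> 300
  FD 1.3: (13.7,-4) -> (14.35,-5.126) [heading=300, draw]
  FD 12.3: (14.35,-5.126) -> (20.5,-15.778) [heading=300, draw]
  PU: pen up
  -- iteration 2/6 --
  LT 120: heading 300 -> 60
  FD 1.3: (20.5,-15.778) -> (21.15,-14.652) [heading=60, move]
  FD 12.3: (21.15,-14.652) -> (27.3,-4) [heading=60, move]
  PU: pen up
  -- iteration 3/6 --
  LT 120: heading 60 -> 180
  FD 1.3: (27.3,-4) -> (26,-4) [heading=180, move]
  FD 12.3: (26,-4) -> (13.7,-4) [heading=180, move]
  PU: pen up
  -- iteration 4/6 --
  LT 120: heading 180 -> 300
  FD 1.3: (13.7,-4) -> (14.35,-5.126) [heading=300, move]
  FD 12.3: (14.35,-5.126) -> (20.5,-15.778) [heading=300, move]
  PU: pen up
  -- iteration 5/6 --
  LT 120: heading 300 -> 60
  FD 1.3: (20.5,-15.778) -> (21.15,-14.652) [heading=60, move]
  FD 12.3: (21.15,-14.652) -> (27.3,-4) [heading=60, move]
  PU: pen up
  -- iteration 6/6 --
  LT 120: heading 60 -> 180
  FD 1.3: (27.3,-4) -> (26,-4) [heading=180, move]
  FD 12.3: (26,-4) -> (13.7,-4) [heading=180, move]
  PU: pen up
]
PU: pen up
RT 90: heading 180 -> 90
Final: pos=(13.7,-4), heading=90, 3 segment(s) drawn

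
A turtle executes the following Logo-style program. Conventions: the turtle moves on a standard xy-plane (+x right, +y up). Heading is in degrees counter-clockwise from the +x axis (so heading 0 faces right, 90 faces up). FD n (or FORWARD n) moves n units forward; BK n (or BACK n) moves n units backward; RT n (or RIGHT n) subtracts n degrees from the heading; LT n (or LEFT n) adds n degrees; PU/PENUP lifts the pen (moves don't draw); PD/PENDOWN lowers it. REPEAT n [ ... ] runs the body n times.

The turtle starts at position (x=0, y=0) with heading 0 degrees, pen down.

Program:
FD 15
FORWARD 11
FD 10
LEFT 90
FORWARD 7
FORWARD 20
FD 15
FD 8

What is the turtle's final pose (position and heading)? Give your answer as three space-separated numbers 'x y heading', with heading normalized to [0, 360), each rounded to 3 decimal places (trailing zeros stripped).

Answer: 36 50 90

Derivation:
Executing turtle program step by step:
Start: pos=(0,0), heading=0, pen down
FD 15: (0,0) -> (15,0) [heading=0, draw]
FD 11: (15,0) -> (26,0) [heading=0, draw]
FD 10: (26,0) -> (36,0) [heading=0, draw]
LT 90: heading 0 -> 90
FD 7: (36,0) -> (36,7) [heading=90, draw]
FD 20: (36,7) -> (36,27) [heading=90, draw]
FD 15: (36,27) -> (36,42) [heading=90, draw]
FD 8: (36,42) -> (36,50) [heading=90, draw]
Final: pos=(36,50), heading=90, 7 segment(s) drawn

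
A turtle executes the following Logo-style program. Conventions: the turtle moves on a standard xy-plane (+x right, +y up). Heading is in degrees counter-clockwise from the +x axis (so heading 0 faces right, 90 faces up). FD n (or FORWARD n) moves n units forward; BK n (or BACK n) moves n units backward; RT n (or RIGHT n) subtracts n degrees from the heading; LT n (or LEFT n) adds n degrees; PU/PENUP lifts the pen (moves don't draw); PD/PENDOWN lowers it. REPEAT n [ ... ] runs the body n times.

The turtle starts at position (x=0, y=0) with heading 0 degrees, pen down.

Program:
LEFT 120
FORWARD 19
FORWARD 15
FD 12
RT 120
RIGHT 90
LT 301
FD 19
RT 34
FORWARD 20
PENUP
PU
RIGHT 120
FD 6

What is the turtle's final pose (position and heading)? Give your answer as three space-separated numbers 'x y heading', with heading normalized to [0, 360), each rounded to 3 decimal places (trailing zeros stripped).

Executing turtle program step by step:
Start: pos=(0,0), heading=0, pen down
LT 120: heading 0 -> 120
FD 19: (0,0) -> (-9.5,16.454) [heading=120, draw]
FD 15: (-9.5,16.454) -> (-17,29.445) [heading=120, draw]
FD 12: (-17,29.445) -> (-23,39.837) [heading=120, draw]
RT 120: heading 120 -> 0
RT 90: heading 0 -> 270
LT 301: heading 270 -> 211
FD 19: (-23,39.837) -> (-39.286,30.051) [heading=211, draw]
RT 34: heading 211 -> 177
FD 20: (-39.286,30.051) -> (-59.259,31.098) [heading=177, draw]
PU: pen up
PU: pen up
RT 120: heading 177 -> 57
FD 6: (-59.259,31.098) -> (-55.991,36.13) [heading=57, move]
Final: pos=(-55.991,36.13), heading=57, 5 segment(s) drawn

Answer: -55.991 36.13 57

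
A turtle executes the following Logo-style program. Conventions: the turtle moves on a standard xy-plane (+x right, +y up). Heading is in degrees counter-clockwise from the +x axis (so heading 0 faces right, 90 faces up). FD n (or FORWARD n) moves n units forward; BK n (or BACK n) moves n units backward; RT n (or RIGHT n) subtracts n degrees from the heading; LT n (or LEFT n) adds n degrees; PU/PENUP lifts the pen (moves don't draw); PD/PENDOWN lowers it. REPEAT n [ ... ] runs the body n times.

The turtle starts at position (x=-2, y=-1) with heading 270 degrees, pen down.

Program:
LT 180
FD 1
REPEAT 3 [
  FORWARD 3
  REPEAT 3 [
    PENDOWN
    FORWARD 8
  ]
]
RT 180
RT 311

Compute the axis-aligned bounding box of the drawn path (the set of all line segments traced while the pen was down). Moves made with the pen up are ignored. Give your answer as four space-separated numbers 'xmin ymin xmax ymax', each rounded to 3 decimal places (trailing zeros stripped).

Answer: -2 -1 -2 81

Derivation:
Executing turtle program step by step:
Start: pos=(-2,-1), heading=270, pen down
LT 180: heading 270 -> 90
FD 1: (-2,-1) -> (-2,0) [heading=90, draw]
REPEAT 3 [
  -- iteration 1/3 --
  FD 3: (-2,0) -> (-2,3) [heading=90, draw]
  REPEAT 3 [
    -- iteration 1/3 --
    PD: pen down
    FD 8: (-2,3) -> (-2,11) [heading=90, draw]
    -- iteration 2/3 --
    PD: pen down
    FD 8: (-2,11) -> (-2,19) [heading=90, draw]
    -- iteration 3/3 --
    PD: pen down
    FD 8: (-2,19) -> (-2,27) [heading=90, draw]
  ]
  -- iteration 2/3 --
  FD 3: (-2,27) -> (-2,30) [heading=90, draw]
  REPEAT 3 [
    -- iteration 1/3 --
    PD: pen down
    FD 8: (-2,30) -> (-2,38) [heading=90, draw]
    -- iteration 2/3 --
    PD: pen down
    FD 8: (-2,38) -> (-2,46) [heading=90, draw]
    -- iteration 3/3 --
    PD: pen down
    FD 8: (-2,46) -> (-2,54) [heading=90, draw]
  ]
  -- iteration 3/3 --
  FD 3: (-2,54) -> (-2,57) [heading=90, draw]
  REPEAT 3 [
    -- iteration 1/3 --
    PD: pen down
    FD 8: (-2,57) -> (-2,65) [heading=90, draw]
    -- iteration 2/3 --
    PD: pen down
    FD 8: (-2,65) -> (-2,73) [heading=90, draw]
    -- iteration 3/3 --
    PD: pen down
    FD 8: (-2,73) -> (-2,81) [heading=90, draw]
  ]
]
RT 180: heading 90 -> 270
RT 311: heading 270 -> 319
Final: pos=(-2,81), heading=319, 13 segment(s) drawn

Segment endpoints: x in {-2, -2, -2, -2, -2, -2, -2, -2, -2, -2, -2, -2, -2, -2}, y in {-1, 0, 3, 11, 19, 27, 30, 38, 46, 54, 57, 65, 73, 81}
xmin=-2, ymin=-1, xmax=-2, ymax=81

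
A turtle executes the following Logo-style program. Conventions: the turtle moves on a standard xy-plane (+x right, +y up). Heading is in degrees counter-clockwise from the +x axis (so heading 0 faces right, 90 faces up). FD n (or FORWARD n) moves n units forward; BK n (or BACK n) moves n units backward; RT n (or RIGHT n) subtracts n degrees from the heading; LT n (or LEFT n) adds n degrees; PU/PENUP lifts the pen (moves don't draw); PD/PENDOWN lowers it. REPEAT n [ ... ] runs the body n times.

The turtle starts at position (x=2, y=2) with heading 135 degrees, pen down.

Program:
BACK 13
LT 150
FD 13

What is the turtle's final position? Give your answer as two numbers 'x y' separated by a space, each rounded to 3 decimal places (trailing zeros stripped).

Answer: 14.557 -19.749

Derivation:
Executing turtle program step by step:
Start: pos=(2,2), heading=135, pen down
BK 13: (2,2) -> (11.192,-7.192) [heading=135, draw]
LT 150: heading 135 -> 285
FD 13: (11.192,-7.192) -> (14.557,-19.749) [heading=285, draw]
Final: pos=(14.557,-19.749), heading=285, 2 segment(s) drawn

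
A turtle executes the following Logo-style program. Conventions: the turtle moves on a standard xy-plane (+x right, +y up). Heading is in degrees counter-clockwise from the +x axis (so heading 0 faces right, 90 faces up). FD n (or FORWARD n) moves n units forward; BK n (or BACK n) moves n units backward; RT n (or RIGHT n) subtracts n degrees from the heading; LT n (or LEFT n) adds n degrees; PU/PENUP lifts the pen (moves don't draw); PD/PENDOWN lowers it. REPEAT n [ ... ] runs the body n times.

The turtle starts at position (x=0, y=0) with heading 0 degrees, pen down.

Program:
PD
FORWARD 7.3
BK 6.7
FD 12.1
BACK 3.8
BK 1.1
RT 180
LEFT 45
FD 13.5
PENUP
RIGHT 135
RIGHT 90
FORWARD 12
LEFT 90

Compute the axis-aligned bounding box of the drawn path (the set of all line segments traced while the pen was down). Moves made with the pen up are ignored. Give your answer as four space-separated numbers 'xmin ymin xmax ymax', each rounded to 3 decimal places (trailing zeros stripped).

Executing turtle program step by step:
Start: pos=(0,0), heading=0, pen down
PD: pen down
FD 7.3: (0,0) -> (7.3,0) [heading=0, draw]
BK 6.7: (7.3,0) -> (0.6,0) [heading=0, draw]
FD 12.1: (0.6,0) -> (12.7,0) [heading=0, draw]
BK 3.8: (12.7,0) -> (8.9,0) [heading=0, draw]
BK 1.1: (8.9,0) -> (7.8,0) [heading=0, draw]
RT 180: heading 0 -> 180
LT 45: heading 180 -> 225
FD 13.5: (7.8,0) -> (-1.746,-9.546) [heading=225, draw]
PU: pen up
RT 135: heading 225 -> 90
RT 90: heading 90 -> 0
FD 12: (-1.746,-9.546) -> (10.254,-9.546) [heading=0, move]
LT 90: heading 0 -> 90
Final: pos=(10.254,-9.546), heading=90, 6 segment(s) drawn

Segment endpoints: x in {-1.746, 0, 0.6, 7.3, 7.8, 8.9, 12.7}, y in {-9.546, 0}
xmin=-1.746, ymin=-9.546, xmax=12.7, ymax=0

Answer: -1.746 -9.546 12.7 0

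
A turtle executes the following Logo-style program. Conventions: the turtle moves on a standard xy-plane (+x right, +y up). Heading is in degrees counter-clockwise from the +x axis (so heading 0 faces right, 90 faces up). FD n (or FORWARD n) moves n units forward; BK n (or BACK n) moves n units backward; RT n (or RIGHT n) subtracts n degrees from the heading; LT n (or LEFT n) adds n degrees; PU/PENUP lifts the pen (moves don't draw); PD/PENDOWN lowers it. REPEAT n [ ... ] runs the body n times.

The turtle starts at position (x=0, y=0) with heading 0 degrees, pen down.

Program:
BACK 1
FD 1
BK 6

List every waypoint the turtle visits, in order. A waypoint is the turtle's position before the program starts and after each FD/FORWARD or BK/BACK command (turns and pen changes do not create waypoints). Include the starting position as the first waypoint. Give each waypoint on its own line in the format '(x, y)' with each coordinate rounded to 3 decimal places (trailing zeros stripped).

Executing turtle program step by step:
Start: pos=(0,0), heading=0, pen down
BK 1: (0,0) -> (-1,0) [heading=0, draw]
FD 1: (-1,0) -> (0,0) [heading=0, draw]
BK 6: (0,0) -> (-6,0) [heading=0, draw]
Final: pos=(-6,0), heading=0, 3 segment(s) drawn
Waypoints (4 total):
(0, 0)
(-1, 0)
(0, 0)
(-6, 0)

Answer: (0, 0)
(-1, 0)
(0, 0)
(-6, 0)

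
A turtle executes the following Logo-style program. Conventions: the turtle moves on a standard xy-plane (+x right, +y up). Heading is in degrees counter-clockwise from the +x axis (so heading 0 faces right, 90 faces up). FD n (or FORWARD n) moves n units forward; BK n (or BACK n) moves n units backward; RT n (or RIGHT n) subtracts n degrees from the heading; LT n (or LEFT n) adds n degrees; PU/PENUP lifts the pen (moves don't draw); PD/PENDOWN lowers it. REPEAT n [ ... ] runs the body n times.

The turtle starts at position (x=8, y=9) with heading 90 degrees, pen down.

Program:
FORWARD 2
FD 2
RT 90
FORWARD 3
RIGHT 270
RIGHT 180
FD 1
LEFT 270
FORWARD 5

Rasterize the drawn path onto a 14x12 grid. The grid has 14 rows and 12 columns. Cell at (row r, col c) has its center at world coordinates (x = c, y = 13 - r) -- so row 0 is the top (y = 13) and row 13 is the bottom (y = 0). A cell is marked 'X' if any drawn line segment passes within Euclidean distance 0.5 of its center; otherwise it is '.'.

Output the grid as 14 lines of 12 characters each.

Answer: ........XXXX
......XXXXXX
........X...
........X...
........X...
............
............
............
............
............
............
............
............
............

Derivation:
Segment 0: (8,9) -> (8,11)
Segment 1: (8,11) -> (8,13)
Segment 2: (8,13) -> (11,13)
Segment 3: (11,13) -> (11,12)
Segment 4: (11,12) -> (6,12)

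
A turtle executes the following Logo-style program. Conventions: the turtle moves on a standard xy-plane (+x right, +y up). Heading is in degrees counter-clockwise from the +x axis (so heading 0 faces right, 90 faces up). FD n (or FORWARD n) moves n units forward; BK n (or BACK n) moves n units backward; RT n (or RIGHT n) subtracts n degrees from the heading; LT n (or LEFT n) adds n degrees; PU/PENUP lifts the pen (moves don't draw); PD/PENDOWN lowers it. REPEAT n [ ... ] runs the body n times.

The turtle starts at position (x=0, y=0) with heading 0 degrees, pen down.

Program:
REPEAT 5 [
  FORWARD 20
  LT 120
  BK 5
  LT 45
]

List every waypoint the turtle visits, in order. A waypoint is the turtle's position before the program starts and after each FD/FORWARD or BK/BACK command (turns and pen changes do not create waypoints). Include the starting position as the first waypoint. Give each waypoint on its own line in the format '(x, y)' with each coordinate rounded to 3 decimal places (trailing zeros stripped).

Answer: (0, 0)
(20, 0)
(22.5, -4.33)
(3.181, 0.846)
(1.887, 5.676)
(19.208, -4.324)
(19.208, -9.324)
(5.066, 4.818)
(6.36, 9.648)
(16.36, -7.673)
(13.86, -12.003)

Derivation:
Executing turtle program step by step:
Start: pos=(0,0), heading=0, pen down
REPEAT 5 [
  -- iteration 1/5 --
  FD 20: (0,0) -> (20,0) [heading=0, draw]
  LT 120: heading 0 -> 120
  BK 5: (20,0) -> (22.5,-4.33) [heading=120, draw]
  LT 45: heading 120 -> 165
  -- iteration 2/5 --
  FD 20: (22.5,-4.33) -> (3.181,0.846) [heading=165, draw]
  LT 120: heading 165 -> 285
  BK 5: (3.181,0.846) -> (1.887,5.676) [heading=285, draw]
  LT 45: heading 285 -> 330
  -- iteration 3/5 --
  FD 20: (1.887,5.676) -> (19.208,-4.324) [heading=330, draw]
  LT 120: heading 330 -> 90
  BK 5: (19.208,-4.324) -> (19.208,-9.324) [heading=90, draw]
  LT 45: heading 90 -> 135
  -- iteration 4/5 --
  FD 20: (19.208,-9.324) -> (5.066,4.818) [heading=135, draw]
  LT 120: heading 135 -> 255
  BK 5: (5.066,4.818) -> (6.36,9.648) [heading=255, draw]
  LT 45: heading 255 -> 300
  -- iteration 5/5 --
  FD 20: (6.36,9.648) -> (16.36,-7.673) [heading=300, draw]
  LT 120: heading 300 -> 60
  BK 5: (16.36,-7.673) -> (13.86,-12.003) [heading=60, draw]
  LT 45: heading 60 -> 105
]
Final: pos=(13.86,-12.003), heading=105, 10 segment(s) drawn
Waypoints (11 total):
(0, 0)
(20, 0)
(22.5, -4.33)
(3.181, 0.846)
(1.887, 5.676)
(19.208, -4.324)
(19.208, -9.324)
(5.066, 4.818)
(6.36, 9.648)
(16.36, -7.673)
(13.86, -12.003)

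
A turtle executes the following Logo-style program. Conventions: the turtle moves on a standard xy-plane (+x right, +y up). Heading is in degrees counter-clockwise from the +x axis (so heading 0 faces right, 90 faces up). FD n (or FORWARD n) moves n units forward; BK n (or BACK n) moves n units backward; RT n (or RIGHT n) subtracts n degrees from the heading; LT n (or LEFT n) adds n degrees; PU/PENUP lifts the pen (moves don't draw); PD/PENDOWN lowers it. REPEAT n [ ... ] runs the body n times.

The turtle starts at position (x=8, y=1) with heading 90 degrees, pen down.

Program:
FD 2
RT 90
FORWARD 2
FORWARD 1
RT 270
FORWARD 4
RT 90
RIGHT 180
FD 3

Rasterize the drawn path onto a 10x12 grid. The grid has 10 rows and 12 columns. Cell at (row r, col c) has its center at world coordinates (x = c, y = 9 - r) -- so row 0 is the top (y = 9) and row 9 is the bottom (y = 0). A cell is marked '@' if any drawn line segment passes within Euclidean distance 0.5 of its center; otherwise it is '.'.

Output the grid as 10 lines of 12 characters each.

Answer: ............
............
........@@@@
...........@
...........@
...........@
........@@@@
........@...
........@...
............

Derivation:
Segment 0: (8,1) -> (8,3)
Segment 1: (8,3) -> (10,3)
Segment 2: (10,3) -> (11,3)
Segment 3: (11,3) -> (11,7)
Segment 4: (11,7) -> (8,7)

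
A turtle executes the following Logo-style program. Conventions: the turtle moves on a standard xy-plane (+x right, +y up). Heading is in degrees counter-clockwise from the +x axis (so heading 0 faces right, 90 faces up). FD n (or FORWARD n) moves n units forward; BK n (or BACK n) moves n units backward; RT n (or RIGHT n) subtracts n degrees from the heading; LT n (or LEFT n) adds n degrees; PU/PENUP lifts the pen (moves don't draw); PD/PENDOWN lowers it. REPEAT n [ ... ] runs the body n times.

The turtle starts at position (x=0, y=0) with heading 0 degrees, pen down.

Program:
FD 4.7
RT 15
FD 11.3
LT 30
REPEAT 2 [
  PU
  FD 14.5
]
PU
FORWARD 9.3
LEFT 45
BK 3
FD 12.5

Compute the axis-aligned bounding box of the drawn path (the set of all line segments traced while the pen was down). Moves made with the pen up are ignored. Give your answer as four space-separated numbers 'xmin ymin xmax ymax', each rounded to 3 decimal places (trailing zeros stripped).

Answer: 0 -2.925 15.615 0

Derivation:
Executing turtle program step by step:
Start: pos=(0,0), heading=0, pen down
FD 4.7: (0,0) -> (4.7,0) [heading=0, draw]
RT 15: heading 0 -> 345
FD 11.3: (4.7,0) -> (15.615,-2.925) [heading=345, draw]
LT 30: heading 345 -> 15
REPEAT 2 [
  -- iteration 1/2 --
  PU: pen up
  FD 14.5: (15.615,-2.925) -> (29.621,0.828) [heading=15, move]
  -- iteration 2/2 --
  PU: pen up
  FD 14.5: (29.621,0.828) -> (43.627,4.581) [heading=15, move]
]
PU: pen up
FD 9.3: (43.627,4.581) -> (52.61,6.988) [heading=15, move]
LT 45: heading 15 -> 60
BK 3: (52.61,6.988) -> (51.11,4.39) [heading=60, move]
FD 12.5: (51.11,4.39) -> (57.36,15.215) [heading=60, move]
Final: pos=(57.36,15.215), heading=60, 2 segment(s) drawn

Segment endpoints: x in {0, 4.7, 15.615}, y in {-2.925, 0}
xmin=0, ymin=-2.925, xmax=15.615, ymax=0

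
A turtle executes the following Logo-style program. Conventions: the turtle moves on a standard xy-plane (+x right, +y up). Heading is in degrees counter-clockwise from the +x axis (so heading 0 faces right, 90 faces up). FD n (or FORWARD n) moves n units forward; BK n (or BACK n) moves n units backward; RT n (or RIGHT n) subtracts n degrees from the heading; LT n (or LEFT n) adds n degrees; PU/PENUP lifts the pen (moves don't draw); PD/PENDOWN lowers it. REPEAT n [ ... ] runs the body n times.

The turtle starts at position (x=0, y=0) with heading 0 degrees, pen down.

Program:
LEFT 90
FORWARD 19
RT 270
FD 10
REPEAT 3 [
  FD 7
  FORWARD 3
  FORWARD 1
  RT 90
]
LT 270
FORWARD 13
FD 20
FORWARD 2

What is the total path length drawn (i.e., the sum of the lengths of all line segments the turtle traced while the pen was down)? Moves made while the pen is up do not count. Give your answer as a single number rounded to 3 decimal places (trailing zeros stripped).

Answer: 97

Derivation:
Executing turtle program step by step:
Start: pos=(0,0), heading=0, pen down
LT 90: heading 0 -> 90
FD 19: (0,0) -> (0,19) [heading=90, draw]
RT 270: heading 90 -> 180
FD 10: (0,19) -> (-10,19) [heading=180, draw]
REPEAT 3 [
  -- iteration 1/3 --
  FD 7: (-10,19) -> (-17,19) [heading=180, draw]
  FD 3: (-17,19) -> (-20,19) [heading=180, draw]
  FD 1: (-20,19) -> (-21,19) [heading=180, draw]
  RT 90: heading 180 -> 90
  -- iteration 2/3 --
  FD 7: (-21,19) -> (-21,26) [heading=90, draw]
  FD 3: (-21,26) -> (-21,29) [heading=90, draw]
  FD 1: (-21,29) -> (-21,30) [heading=90, draw]
  RT 90: heading 90 -> 0
  -- iteration 3/3 --
  FD 7: (-21,30) -> (-14,30) [heading=0, draw]
  FD 3: (-14,30) -> (-11,30) [heading=0, draw]
  FD 1: (-11,30) -> (-10,30) [heading=0, draw]
  RT 90: heading 0 -> 270
]
LT 270: heading 270 -> 180
FD 13: (-10,30) -> (-23,30) [heading=180, draw]
FD 20: (-23,30) -> (-43,30) [heading=180, draw]
FD 2: (-43,30) -> (-45,30) [heading=180, draw]
Final: pos=(-45,30), heading=180, 14 segment(s) drawn

Segment lengths:
  seg 1: (0,0) -> (0,19), length = 19
  seg 2: (0,19) -> (-10,19), length = 10
  seg 3: (-10,19) -> (-17,19), length = 7
  seg 4: (-17,19) -> (-20,19), length = 3
  seg 5: (-20,19) -> (-21,19), length = 1
  seg 6: (-21,19) -> (-21,26), length = 7
  seg 7: (-21,26) -> (-21,29), length = 3
  seg 8: (-21,29) -> (-21,30), length = 1
  seg 9: (-21,30) -> (-14,30), length = 7
  seg 10: (-14,30) -> (-11,30), length = 3
  seg 11: (-11,30) -> (-10,30), length = 1
  seg 12: (-10,30) -> (-23,30), length = 13
  seg 13: (-23,30) -> (-43,30), length = 20
  seg 14: (-43,30) -> (-45,30), length = 2
Total = 97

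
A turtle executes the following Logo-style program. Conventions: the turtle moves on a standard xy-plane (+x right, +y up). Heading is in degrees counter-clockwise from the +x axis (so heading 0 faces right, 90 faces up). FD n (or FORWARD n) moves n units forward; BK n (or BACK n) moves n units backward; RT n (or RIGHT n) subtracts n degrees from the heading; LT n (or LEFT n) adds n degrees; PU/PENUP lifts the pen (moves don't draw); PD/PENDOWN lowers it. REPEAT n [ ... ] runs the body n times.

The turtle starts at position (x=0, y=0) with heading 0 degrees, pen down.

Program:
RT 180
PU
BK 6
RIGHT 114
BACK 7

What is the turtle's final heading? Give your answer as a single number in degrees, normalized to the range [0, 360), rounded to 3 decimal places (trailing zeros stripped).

Answer: 66

Derivation:
Executing turtle program step by step:
Start: pos=(0,0), heading=0, pen down
RT 180: heading 0 -> 180
PU: pen up
BK 6: (0,0) -> (6,0) [heading=180, move]
RT 114: heading 180 -> 66
BK 7: (6,0) -> (3.153,-6.395) [heading=66, move]
Final: pos=(3.153,-6.395), heading=66, 0 segment(s) drawn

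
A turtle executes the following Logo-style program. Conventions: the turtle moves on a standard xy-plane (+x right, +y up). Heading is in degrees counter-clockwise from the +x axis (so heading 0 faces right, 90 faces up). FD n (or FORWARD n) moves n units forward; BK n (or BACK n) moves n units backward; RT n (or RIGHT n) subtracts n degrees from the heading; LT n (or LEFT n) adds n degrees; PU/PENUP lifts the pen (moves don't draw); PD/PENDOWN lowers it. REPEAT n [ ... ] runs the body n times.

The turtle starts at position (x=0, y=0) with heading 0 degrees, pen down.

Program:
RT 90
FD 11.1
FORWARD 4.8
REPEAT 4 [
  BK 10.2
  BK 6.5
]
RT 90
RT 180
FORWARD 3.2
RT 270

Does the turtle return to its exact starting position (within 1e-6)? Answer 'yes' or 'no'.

Executing turtle program step by step:
Start: pos=(0,0), heading=0, pen down
RT 90: heading 0 -> 270
FD 11.1: (0,0) -> (0,-11.1) [heading=270, draw]
FD 4.8: (0,-11.1) -> (0,-15.9) [heading=270, draw]
REPEAT 4 [
  -- iteration 1/4 --
  BK 10.2: (0,-15.9) -> (0,-5.7) [heading=270, draw]
  BK 6.5: (0,-5.7) -> (0,0.8) [heading=270, draw]
  -- iteration 2/4 --
  BK 10.2: (0,0.8) -> (0,11) [heading=270, draw]
  BK 6.5: (0,11) -> (0,17.5) [heading=270, draw]
  -- iteration 3/4 --
  BK 10.2: (0,17.5) -> (0,27.7) [heading=270, draw]
  BK 6.5: (0,27.7) -> (0,34.2) [heading=270, draw]
  -- iteration 4/4 --
  BK 10.2: (0,34.2) -> (0,44.4) [heading=270, draw]
  BK 6.5: (0,44.4) -> (0,50.9) [heading=270, draw]
]
RT 90: heading 270 -> 180
RT 180: heading 180 -> 0
FD 3.2: (0,50.9) -> (3.2,50.9) [heading=0, draw]
RT 270: heading 0 -> 90
Final: pos=(3.2,50.9), heading=90, 11 segment(s) drawn

Start position: (0, 0)
Final position: (3.2, 50.9)
Distance = 51; >= 1e-6 -> NOT closed

Answer: no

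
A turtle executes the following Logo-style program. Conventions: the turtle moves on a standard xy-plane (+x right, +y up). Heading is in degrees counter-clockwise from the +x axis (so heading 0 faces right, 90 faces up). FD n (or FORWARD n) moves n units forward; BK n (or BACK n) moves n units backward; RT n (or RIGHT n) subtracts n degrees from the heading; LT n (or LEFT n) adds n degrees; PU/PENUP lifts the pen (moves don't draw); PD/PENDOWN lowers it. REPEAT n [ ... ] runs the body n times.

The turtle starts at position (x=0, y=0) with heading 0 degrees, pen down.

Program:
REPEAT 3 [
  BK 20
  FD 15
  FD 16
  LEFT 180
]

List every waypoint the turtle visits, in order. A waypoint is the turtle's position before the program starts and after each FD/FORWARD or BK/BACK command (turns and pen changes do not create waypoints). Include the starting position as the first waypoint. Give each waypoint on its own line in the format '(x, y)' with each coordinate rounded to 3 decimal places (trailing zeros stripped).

Executing turtle program step by step:
Start: pos=(0,0), heading=0, pen down
REPEAT 3 [
  -- iteration 1/3 --
  BK 20: (0,0) -> (-20,0) [heading=0, draw]
  FD 15: (-20,0) -> (-5,0) [heading=0, draw]
  FD 16: (-5,0) -> (11,0) [heading=0, draw]
  LT 180: heading 0 -> 180
  -- iteration 2/3 --
  BK 20: (11,0) -> (31,0) [heading=180, draw]
  FD 15: (31,0) -> (16,0) [heading=180, draw]
  FD 16: (16,0) -> (0,0) [heading=180, draw]
  LT 180: heading 180 -> 0
  -- iteration 3/3 --
  BK 20: (0,0) -> (-20,0) [heading=0, draw]
  FD 15: (-20,0) -> (-5,0) [heading=0, draw]
  FD 16: (-5,0) -> (11,0) [heading=0, draw]
  LT 180: heading 0 -> 180
]
Final: pos=(11,0), heading=180, 9 segment(s) drawn
Waypoints (10 total):
(0, 0)
(-20, 0)
(-5, 0)
(11, 0)
(31, 0)
(16, 0)
(0, 0)
(-20, 0)
(-5, 0)
(11, 0)

Answer: (0, 0)
(-20, 0)
(-5, 0)
(11, 0)
(31, 0)
(16, 0)
(0, 0)
(-20, 0)
(-5, 0)
(11, 0)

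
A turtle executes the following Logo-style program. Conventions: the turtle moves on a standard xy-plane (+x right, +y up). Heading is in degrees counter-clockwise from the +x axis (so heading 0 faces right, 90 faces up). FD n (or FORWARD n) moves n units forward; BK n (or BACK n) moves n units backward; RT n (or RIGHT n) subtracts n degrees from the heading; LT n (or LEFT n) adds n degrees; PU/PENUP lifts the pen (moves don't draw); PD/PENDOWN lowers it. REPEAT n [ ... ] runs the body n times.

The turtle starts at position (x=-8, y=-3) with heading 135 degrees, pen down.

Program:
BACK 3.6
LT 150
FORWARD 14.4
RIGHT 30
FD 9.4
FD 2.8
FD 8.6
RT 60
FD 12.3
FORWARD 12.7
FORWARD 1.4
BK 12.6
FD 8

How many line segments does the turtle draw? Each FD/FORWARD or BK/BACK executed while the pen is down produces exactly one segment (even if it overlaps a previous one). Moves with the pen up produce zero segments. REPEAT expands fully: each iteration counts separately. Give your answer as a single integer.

Executing turtle program step by step:
Start: pos=(-8,-3), heading=135, pen down
BK 3.6: (-8,-3) -> (-5.454,-5.546) [heading=135, draw]
LT 150: heading 135 -> 285
FD 14.4: (-5.454,-5.546) -> (-1.727,-19.455) [heading=285, draw]
RT 30: heading 285 -> 255
FD 9.4: (-1.727,-19.455) -> (-4.16,-28.535) [heading=255, draw]
FD 2.8: (-4.16,-28.535) -> (-4.885,-31.239) [heading=255, draw]
FD 8.6: (-4.885,-31.239) -> (-7.111,-39.546) [heading=255, draw]
RT 60: heading 255 -> 195
FD 12.3: (-7.111,-39.546) -> (-18.992,-42.73) [heading=195, draw]
FD 12.7: (-18.992,-42.73) -> (-31.259,-46.017) [heading=195, draw]
FD 1.4: (-31.259,-46.017) -> (-32.611,-46.379) [heading=195, draw]
BK 12.6: (-32.611,-46.379) -> (-20.441,-43.118) [heading=195, draw]
FD 8: (-20.441,-43.118) -> (-28.168,-45.188) [heading=195, draw]
Final: pos=(-28.168,-45.188), heading=195, 10 segment(s) drawn
Segments drawn: 10

Answer: 10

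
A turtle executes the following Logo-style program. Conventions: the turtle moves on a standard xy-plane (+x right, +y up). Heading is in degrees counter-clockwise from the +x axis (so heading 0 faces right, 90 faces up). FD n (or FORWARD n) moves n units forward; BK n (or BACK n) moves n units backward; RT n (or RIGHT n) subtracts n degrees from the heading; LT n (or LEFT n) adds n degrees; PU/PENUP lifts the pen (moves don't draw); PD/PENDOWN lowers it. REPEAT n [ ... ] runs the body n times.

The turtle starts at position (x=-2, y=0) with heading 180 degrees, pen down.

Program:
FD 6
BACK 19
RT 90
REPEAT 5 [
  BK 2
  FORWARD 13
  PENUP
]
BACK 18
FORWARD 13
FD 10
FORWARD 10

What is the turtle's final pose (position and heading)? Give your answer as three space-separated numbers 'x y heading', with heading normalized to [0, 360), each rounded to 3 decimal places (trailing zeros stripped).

Answer: 11 70 90

Derivation:
Executing turtle program step by step:
Start: pos=(-2,0), heading=180, pen down
FD 6: (-2,0) -> (-8,0) [heading=180, draw]
BK 19: (-8,0) -> (11,0) [heading=180, draw]
RT 90: heading 180 -> 90
REPEAT 5 [
  -- iteration 1/5 --
  BK 2: (11,0) -> (11,-2) [heading=90, draw]
  FD 13: (11,-2) -> (11,11) [heading=90, draw]
  PU: pen up
  -- iteration 2/5 --
  BK 2: (11,11) -> (11,9) [heading=90, move]
  FD 13: (11,9) -> (11,22) [heading=90, move]
  PU: pen up
  -- iteration 3/5 --
  BK 2: (11,22) -> (11,20) [heading=90, move]
  FD 13: (11,20) -> (11,33) [heading=90, move]
  PU: pen up
  -- iteration 4/5 --
  BK 2: (11,33) -> (11,31) [heading=90, move]
  FD 13: (11,31) -> (11,44) [heading=90, move]
  PU: pen up
  -- iteration 5/5 --
  BK 2: (11,44) -> (11,42) [heading=90, move]
  FD 13: (11,42) -> (11,55) [heading=90, move]
  PU: pen up
]
BK 18: (11,55) -> (11,37) [heading=90, move]
FD 13: (11,37) -> (11,50) [heading=90, move]
FD 10: (11,50) -> (11,60) [heading=90, move]
FD 10: (11,60) -> (11,70) [heading=90, move]
Final: pos=(11,70), heading=90, 4 segment(s) drawn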